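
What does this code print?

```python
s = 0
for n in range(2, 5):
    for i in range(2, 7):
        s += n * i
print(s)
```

n=2,i=2: s = 0+4 = 4
n=2,i=3: s = 4+6 = 10
n=2,i=4: s = 10+8 = 18
n=2,i=5: s = 18+10 = 28
n=2,i=6: s = 28+12 = 40
n=3,i=2: s = 40+6 = 46
n=3,i=3: s = 46+9 = 55
n=3,i=4: s = 55+12 = 67
n=3,i=5: s = 67+15 = 82
n=3,i=6: s = 82+18 = 100
n=4,i=2: s = 100+8 = 108
n=4,i=3: s = 108+12 = 120
n=4,i=4: s = 120+16 = 136
n=4,i=5: s = 136+20 = 156
n=4,i=6: s = 156+24 = 180

180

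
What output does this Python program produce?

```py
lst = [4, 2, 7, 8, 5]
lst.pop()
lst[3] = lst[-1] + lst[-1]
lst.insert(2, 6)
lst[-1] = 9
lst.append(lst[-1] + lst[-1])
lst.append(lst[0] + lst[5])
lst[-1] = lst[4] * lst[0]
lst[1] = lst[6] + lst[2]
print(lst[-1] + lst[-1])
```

72

pop() removes 5 → [4, 2, 7, 8]
lst[3] = lst[-1]+lst[-1] = 8+8 = 16 → [4, 2, 7, 16]
insert 6 at 2 → [4, 2, 6, 7, 16]
lst[-1] = 9 → [4, 2, 6, 7, 9]
append lst[-1]+lst[-1] = 9+9 = 18 → [4, 2, 6, 7, 9, 18]
append lst[0]+lst[5] = 4+18 = 22 → [4, 2, 6, 7, 9, 18, 22]
lst[-1] = lst[4]*lst[0] = 9*4 = 36 → [4, 2, 6, 7, 9, 18, 36]
lst[1] = lst[6]+lst[2] = 36+6 = 42 → [4, 42, 6, 7, 9, 18, 36]
lst[-1]+lst[-1] = 36+36 = 72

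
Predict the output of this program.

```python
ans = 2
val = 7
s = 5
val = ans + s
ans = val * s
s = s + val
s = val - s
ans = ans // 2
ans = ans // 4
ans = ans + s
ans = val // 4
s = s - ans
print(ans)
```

val = 2+5 = 7
ans = 7*5 = 35
s = 5+7 = 12
s = 7-12 = -5
ans = 35//2 = 17
ans = 17//4 = 4
ans = 4+(-5) = -1
ans = 7//4 = 1
s = (-5)-1 = -6

1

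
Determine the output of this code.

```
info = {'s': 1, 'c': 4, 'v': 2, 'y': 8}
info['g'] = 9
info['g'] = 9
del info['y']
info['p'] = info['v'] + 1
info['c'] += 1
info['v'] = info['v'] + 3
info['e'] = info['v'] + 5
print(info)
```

info['g'] = 9 → {'s': 1, 'c': 4, 'v': 2, 'y': 8, 'g': 9}
info['g'] = 9 → {'s': 1, 'c': 4, 'v': 2, 'y': 8, 'g': 9}
del 'y' → {'s': 1, 'c': 4, 'v': 2, 'g': 9}
info['p'] = info['v']+1 = 3 → {'s': 1, 'c': 4, 'v': 2, 'g': 9, 'p': 3}
info['c'] = 4+1 = 5 → {'s': 1, 'c': 5, 'v': 2, 'g': 9, 'p': 3}
info['v'] = info['v']+3 = 5 → {'s': 1, 'c': 5, 'v': 5, 'g': 9, 'p': 3}
info['e'] = info['v']+5 = 10 → {'s': 1, 'c': 5, 'v': 5, 'g': 9, 'p': 3, 'e': 10}

{'s': 1, 'c': 5, 'v': 5, 'g': 9, 'p': 3, 'e': 10}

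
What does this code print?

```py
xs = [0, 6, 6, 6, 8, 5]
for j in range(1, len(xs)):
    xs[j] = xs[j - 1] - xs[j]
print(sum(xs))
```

-93

j=1: xs[1] = 0-6 = -6 → [0, -6, 6, 6, 8, 5]
j=2: xs[2] = (-6)-6 = -12 → [0, -6, -12, 6, 8, 5]
j=3: xs[3] = (-12)-6 = -18 → [0, -6, -12, -18, 8, 5]
j=4: xs[4] = (-18)-8 = -26 → [0, -6, -12, -18, -26, 5]
j=5: xs[5] = (-26)-5 = -31 → [0, -6, -12, -18, -26, -31]
sum = -93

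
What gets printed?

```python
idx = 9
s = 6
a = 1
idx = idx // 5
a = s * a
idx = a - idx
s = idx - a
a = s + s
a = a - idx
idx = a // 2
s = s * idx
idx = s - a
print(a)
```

idx = 9//5 = 1
a = 6*1 = 6
idx = 6-1 = 5
s = 5-6 = -1
a = (-1)+(-1) = -2
a = (-2)-5 = -7
idx = (-7)//2 = -4
s = (-1)*(-4) = 4
idx = 4-(-7) = 11

-7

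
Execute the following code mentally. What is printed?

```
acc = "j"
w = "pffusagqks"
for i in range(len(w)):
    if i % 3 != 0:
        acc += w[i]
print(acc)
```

jffsaqk

i=0: skip
i=1: add 'f' → 'jf'
i=2: add 'f' → 'jff'
i=3: skip
i=4: add 's' → 'jffs'
i=5: add 'a' → 'jffsa'
i=6: skip
i=7: add 'q' → 'jffsaq'
i=8: add 'k' → 'jffsaqk'
i=9: skip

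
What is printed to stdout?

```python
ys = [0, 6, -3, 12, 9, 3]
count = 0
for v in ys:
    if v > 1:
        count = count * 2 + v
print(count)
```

117

v=0: not >1
v=6: >1, count = 0*2+6 = 6
v=-3: not >1
v=12: >1, count = 6*2+12 = 24
v=9: >1, count = 24*2+9 = 57
v=3: >1, count = 57*2+3 = 117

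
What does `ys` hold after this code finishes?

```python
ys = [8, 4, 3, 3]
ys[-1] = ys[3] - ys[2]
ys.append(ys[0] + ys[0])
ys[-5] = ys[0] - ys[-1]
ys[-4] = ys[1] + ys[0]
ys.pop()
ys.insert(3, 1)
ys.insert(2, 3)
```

[-8, -4, 3, 3, 1, 0]

ys[-1] = ys[3]-ys[2] = 3-3 = 0 → [8, 4, 3, 0]
append ys[0]+ys[0] = 8+8 = 16 → [8, 4, 3, 0, 16]
ys[-5] = ys[0]-ys[-1] = 8-16 = -8 → [-8, 4, 3, 0, 16]
ys[-4] = ys[1]+ys[0] = 4+(-8) = -4 → [-8, -4, 3, 0, 16]
pop() removes 16 → [-8, -4, 3, 0]
insert 1 at 3 → [-8, -4, 3, 1, 0]
insert 3 at 2 → [-8, -4, 3, 3, 1, 0]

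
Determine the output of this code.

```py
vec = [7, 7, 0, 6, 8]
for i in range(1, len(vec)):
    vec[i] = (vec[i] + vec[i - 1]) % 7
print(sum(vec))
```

13

i=1: vec[1] = (7+7)%7 = 0 → [7, 0, 0, 6, 8]
i=2: vec[2] = (0+0)%7 = 0 → [7, 0, 0, 6, 8]
i=3: vec[3] = (6+0)%7 = 6 → [7, 0, 0, 6, 8]
i=4: vec[4] = (8+6)%7 = 0 → [7, 0, 0, 6, 0]
sum = 13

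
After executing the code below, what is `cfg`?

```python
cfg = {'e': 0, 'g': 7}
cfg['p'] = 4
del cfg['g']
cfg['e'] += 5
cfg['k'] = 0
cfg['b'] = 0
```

cfg['p'] = 4 → {'e': 0, 'g': 7, 'p': 4}
del 'g' → {'e': 0, 'p': 4}
cfg['e'] = 0+5 = 5 → {'e': 5, 'p': 4}
cfg['k'] = 0 → {'e': 5, 'p': 4, 'k': 0}
cfg['b'] = 0 → {'e': 5, 'p': 4, 'k': 0, 'b': 0}

{'e': 5, 'p': 4, 'k': 0, 'b': 0}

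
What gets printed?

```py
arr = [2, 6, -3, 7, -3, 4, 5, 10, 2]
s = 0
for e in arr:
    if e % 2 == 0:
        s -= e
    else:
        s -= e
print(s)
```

e=2: even, s = 0-2 = -2
e=6: even, s = (-2)-6 = -8
e=-3: not even, s = (-8)-(-3) = -5
e=7: not even, s = (-5)-7 = -12
e=-3: not even, s = (-12)-(-3) = -9
e=4: even, s = (-9)-4 = -13
e=5: not even, s = (-13)-5 = -18
e=10: even, s = (-18)-10 = -28
e=2: even, s = (-28)-2 = -30

-30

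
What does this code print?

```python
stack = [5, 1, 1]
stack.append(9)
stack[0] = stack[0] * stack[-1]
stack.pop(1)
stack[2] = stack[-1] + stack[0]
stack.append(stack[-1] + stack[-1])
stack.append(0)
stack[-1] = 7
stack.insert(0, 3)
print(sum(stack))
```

append 9 → [5, 1, 1, 9]
stack[0] = stack[0]*stack[-1] = 5*9 = 45 → [45, 1, 1, 9]
pop(1) removes 1 → [45, 1, 9]
stack[2] = stack[-1]+stack[0] = 9+45 = 54 → [45, 1, 54]
append stack[-1]+stack[-1] = 54+54 = 108 → [45, 1, 54, 108]
append 0 → [45, 1, 54, 108, 0]
stack[-1] = 7 → [45, 1, 54, 108, 7]
insert 3 at 0 → [3, 45, 1, 54, 108, 7]
sum = 218

218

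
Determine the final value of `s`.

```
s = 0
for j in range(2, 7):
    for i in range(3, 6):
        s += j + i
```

120

j=2,i=3: s = 0+5 = 5
j=2,i=4: s = 5+6 = 11
j=2,i=5: s = 11+7 = 18
j=3,i=3: s = 18+6 = 24
j=3,i=4: s = 24+7 = 31
j=3,i=5: s = 31+8 = 39
j=4,i=3: s = 39+7 = 46
j=4,i=4: s = 46+8 = 54
j=4,i=5: s = 54+9 = 63
j=5,i=3: s = 63+8 = 71
j=5,i=4: s = 71+9 = 80
j=5,i=5: s = 80+10 = 90
j=6,i=3: s = 90+9 = 99
j=6,i=4: s = 99+10 = 109
j=6,i=5: s = 109+11 = 120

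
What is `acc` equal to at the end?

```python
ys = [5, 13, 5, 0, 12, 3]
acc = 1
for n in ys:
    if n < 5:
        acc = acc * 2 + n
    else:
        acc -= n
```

n=5: not <5, acc = 1-5 = -4
n=13: not <5, acc = (-4)-13 = -17
n=5: not <5, acc = (-17)-5 = -22
n=0: <5, acc = (-22)*2+0 = -44
n=12: not <5, acc = (-44)-12 = -56
n=3: <5, acc = (-56)*2+3 = -109

-109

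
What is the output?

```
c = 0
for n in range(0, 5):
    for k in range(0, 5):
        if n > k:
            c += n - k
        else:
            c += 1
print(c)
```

n=0,k=0: not 0>0, c = 0+1 = 1
n=0,k=1: not 0>1, c = 1+1 = 2
n=0,k=2: not 0>2, c = 2+1 = 3
n=0,k=3: not 0>3, c = 3+1 = 4
n=0,k=4: not 0>4, c = 4+1 = 5
n=1,k=0: 1>0, c = 5+1 = 6
n=1,k=1: not 1>1, c = 6+1 = 7
n=1,k=2: not 1>2, c = 7+1 = 8
n=1,k=3: not 1>3, c = 8+1 = 9
n=1,k=4: not 1>4, c = 9+1 = 10
n=2,k=0: 2>0, c = 10+2 = 12
n=2,k=1: 2>1, c = 12+1 = 13
n=2,k=2: not 2>2, c = 13+1 = 14
n=2,k=3: not 2>3, c = 14+1 = 15
n=2,k=4: not 2>4, c = 15+1 = 16
n=3,k=0: 3>0, c = 16+3 = 19
n=3,k=1: 3>1, c = 19+2 = 21
n=3,k=2: 3>2, c = 21+1 = 22
n=3,k=3: not 3>3, c = 22+1 = 23
n=3,k=4: not 3>4, c = 23+1 = 24
n=4,k=0: 4>0, c = 24+4 = 28
n=4,k=1: 4>1, c = 28+3 = 31
n=4,k=2: 4>2, c = 31+2 = 33
n=4,k=3: 4>3, c = 33+1 = 34
n=4,k=4: not 4>4, c = 34+1 = 35

35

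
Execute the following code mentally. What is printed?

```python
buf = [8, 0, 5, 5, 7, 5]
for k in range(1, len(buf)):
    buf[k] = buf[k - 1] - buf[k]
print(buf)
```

k=1: buf[1] = 8-0 = 8 → [8, 8, 5, 5, 7, 5]
k=2: buf[2] = 8-5 = 3 → [8, 8, 3, 5, 7, 5]
k=3: buf[3] = 3-5 = -2 → [8, 8, 3, -2, 7, 5]
k=4: buf[4] = (-2)-7 = -9 → [8, 8, 3, -2, -9, 5]
k=5: buf[5] = (-9)-5 = -14 → [8, 8, 3, -2, -9, -14]

[8, 8, 3, -2, -9, -14]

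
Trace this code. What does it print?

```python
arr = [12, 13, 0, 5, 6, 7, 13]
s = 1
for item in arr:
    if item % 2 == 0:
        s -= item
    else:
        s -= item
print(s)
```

item=12: even, s = 1-12 = -11
item=13: not even, s = (-11)-13 = -24
item=0: even, s = (-24)-0 = -24
item=5: not even, s = (-24)-5 = -29
item=6: even, s = (-29)-6 = -35
item=7: not even, s = (-35)-7 = -42
item=13: not even, s = (-42)-13 = -55

-55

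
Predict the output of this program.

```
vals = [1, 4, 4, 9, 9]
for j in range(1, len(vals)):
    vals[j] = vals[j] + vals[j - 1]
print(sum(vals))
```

j=1: vals[1] = 4+1 = 5 → [1, 5, 4, 9, 9]
j=2: vals[2] = 4+5 = 9 → [1, 5, 9, 9, 9]
j=3: vals[3] = 9+9 = 18 → [1, 5, 9, 18, 9]
j=4: vals[4] = 9+18 = 27 → [1, 5, 9, 18, 27]
sum = 60

60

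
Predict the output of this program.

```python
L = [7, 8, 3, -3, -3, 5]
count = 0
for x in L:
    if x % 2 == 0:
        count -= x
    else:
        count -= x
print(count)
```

-17

x=7: not even, count = 0-7 = -7
x=8: even, count = (-7)-8 = -15
x=3: not even, count = (-15)-3 = -18
x=-3: not even, count = (-18)-(-3) = -15
x=-3: not even, count = (-15)-(-3) = -12
x=5: not even, count = (-12)-5 = -17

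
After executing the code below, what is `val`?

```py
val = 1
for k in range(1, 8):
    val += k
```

29

k=1: val = 1+1 = 2
k=2: val = 2+2 = 4
k=3: val = 4+3 = 7
k=4: val = 7+4 = 11
k=5: val = 11+5 = 16
k=6: val = 16+6 = 22
k=7: val = 22+7 = 29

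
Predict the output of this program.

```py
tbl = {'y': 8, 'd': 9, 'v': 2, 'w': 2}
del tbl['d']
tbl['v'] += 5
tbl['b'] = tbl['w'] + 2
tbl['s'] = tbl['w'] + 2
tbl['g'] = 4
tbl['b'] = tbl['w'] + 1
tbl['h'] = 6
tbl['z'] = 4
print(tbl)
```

{'y': 8, 'v': 7, 'w': 2, 'b': 3, 's': 4, 'g': 4, 'h': 6, 'z': 4}

del 'd' → {'y': 8, 'v': 2, 'w': 2}
tbl['v'] = 2+5 = 7 → {'y': 8, 'v': 7, 'w': 2}
tbl['b'] = tbl['w']+2 = 4 → {'y': 8, 'v': 7, 'w': 2, 'b': 4}
tbl['s'] = tbl['w']+2 = 4 → {'y': 8, 'v': 7, 'w': 2, 'b': 4, 's': 4}
tbl['g'] = 4 → {'y': 8, 'v': 7, 'w': 2, 'b': 4, 's': 4, 'g': 4}
tbl['b'] = tbl['w']+1 = 3 → {'y': 8, 'v': 7, 'w': 2, 'b': 3, 's': 4, 'g': 4}
tbl['h'] = 6 → {'y': 8, 'v': 7, 'w': 2, 'b': 3, 's': 4, 'g': 4, 'h': 6}
tbl['z'] = 4 → {'y': 8, 'v': 7, 'w': 2, 'b': 3, 's': 4, 'g': 4, 'h': 6, 'z': 4}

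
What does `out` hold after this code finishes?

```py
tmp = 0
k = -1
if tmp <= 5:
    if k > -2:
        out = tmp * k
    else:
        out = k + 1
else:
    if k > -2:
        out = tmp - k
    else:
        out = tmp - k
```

0

tmp=0, k=-1
tmp <= 5 is True; k > -2 is True
→ out = tmp * k = 0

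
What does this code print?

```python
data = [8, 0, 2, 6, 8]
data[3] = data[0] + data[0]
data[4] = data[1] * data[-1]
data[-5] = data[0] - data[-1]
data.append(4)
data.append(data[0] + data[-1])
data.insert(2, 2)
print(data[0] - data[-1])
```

-4

data[3] = data[0]+data[0] = 8+8 = 16 → [8, 0, 2, 16, 8]
data[4] = data[1]*data[-1] = 0*8 = 0 → [8, 0, 2, 16, 0]
data[-5] = data[0]-data[-1] = 8-0 = 8 → [8, 0, 2, 16, 0]
append 4 → [8, 0, 2, 16, 0, 4]
append data[0]+data[-1] = 8+4 = 12 → [8, 0, 2, 16, 0, 4, 12]
insert 2 at 2 → [8, 0, 2, 2, 16, 0, 4, 12]
data[0]-data[-1] = 8-12 = -4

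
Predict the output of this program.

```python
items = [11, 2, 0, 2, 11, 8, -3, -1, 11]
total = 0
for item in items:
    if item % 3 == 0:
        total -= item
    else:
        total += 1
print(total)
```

item=11: not %3==0, total = 0+1 = 1
item=2: not %3==0, total = 1+1 = 2
item=0: %3==0, total = 2-0 = 2
item=2: not %3==0, total = 2+1 = 3
item=11: not %3==0, total = 3+1 = 4
item=8: not %3==0, total = 4+1 = 5
item=-3: %3==0, total = 5-(-3) = 8
item=-1: not %3==0, total = 8+1 = 9
item=11: not %3==0, total = 9+1 = 10

10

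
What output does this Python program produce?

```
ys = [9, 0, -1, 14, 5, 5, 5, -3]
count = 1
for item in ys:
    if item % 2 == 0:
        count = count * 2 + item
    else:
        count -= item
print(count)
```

-28

item=9: not even, count = 1-9 = -8
item=0: even, count = (-8)*2+0 = -16
item=-1: not even, count = (-16)-(-1) = -15
item=14: even, count = (-15)*2+14 = -16
item=5: not even, count = (-16)-5 = -21
item=5: not even, count = (-21)-5 = -26
item=5: not even, count = (-26)-5 = -31
item=-3: not even, count = (-31)-(-3) = -28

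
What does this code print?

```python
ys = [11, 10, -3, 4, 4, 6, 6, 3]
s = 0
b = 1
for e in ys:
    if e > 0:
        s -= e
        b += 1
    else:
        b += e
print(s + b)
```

e=11: >0, s = 0-11 = -11; b=2
e=10: >0, s = (-11)-10 = -21; b=3
e=-3: not >0; b=0
e=4: >0, s = (-21)-4 = -25; b=1
e=4: >0, s = (-25)-4 = -29; b=2
e=6: >0, s = (-29)-6 = -35; b=3
e=6: >0, s = (-35)-6 = -41; b=4
e=3: >0, s = (-41)-3 = -44; b=5
s+b = (-44)+5 = -39

-39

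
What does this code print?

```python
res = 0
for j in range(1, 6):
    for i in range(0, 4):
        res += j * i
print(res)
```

j=1,i=0: res = 0+0 = 0
j=1,i=1: res = 0+1 = 1
j=1,i=2: res = 1+2 = 3
j=1,i=3: res = 3+3 = 6
j=2,i=0: res = 6+0 = 6
j=2,i=1: res = 6+2 = 8
j=2,i=2: res = 8+4 = 12
j=2,i=3: res = 12+6 = 18
j=3,i=0: res = 18+0 = 18
j=3,i=1: res = 18+3 = 21
j=3,i=2: res = 21+6 = 27
j=3,i=3: res = 27+9 = 36
j=4,i=0: res = 36+0 = 36
j=4,i=1: res = 36+4 = 40
j=4,i=2: res = 40+8 = 48
j=4,i=3: res = 48+12 = 60
j=5,i=0: res = 60+0 = 60
j=5,i=1: res = 60+5 = 65
j=5,i=2: res = 65+10 = 75
j=5,i=3: res = 75+15 = 90

90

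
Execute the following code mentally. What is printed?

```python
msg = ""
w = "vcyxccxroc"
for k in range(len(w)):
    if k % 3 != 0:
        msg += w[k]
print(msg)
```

cyccro

k=0: skip
k=1: add 'c' → 'c'
k=2: add 'y' → 'cy'
k=3: skip
k=4: add 'c' → 'cyc'
k=5: add 'c' → 'cycc'
k=6: skip
k=7: add 'r' → 'cyccr'
k=8: add 'o' → 'cyccro'
k=9: skip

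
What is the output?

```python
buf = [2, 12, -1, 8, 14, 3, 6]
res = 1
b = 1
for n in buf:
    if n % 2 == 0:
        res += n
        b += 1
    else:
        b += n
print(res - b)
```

n=2: even, res = 1+2 = 3; b=2
n=12: even, res = 3+12 = 15; b=3
n=-1: not even; b=2
n=8: even, res = 15+8 = 23; b=3
n=14: even, res = 23+14 = 37; b=4
n=3: not even; b=7
n=6: even, res = 37+6 = 43; b=8
res-b = 43-8 = 35

35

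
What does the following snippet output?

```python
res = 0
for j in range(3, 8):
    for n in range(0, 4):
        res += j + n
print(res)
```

j=3,n=0: res = 0+3 = 3
j=3,n=1: res = 3+4 = 7
j=3,n=2: res = 7+5 = 12
j=3,n=3: res = 12+6 = 18
j=4,n=0: res = 18+4 = 22
j=4,n=1: res = 22+5 = 27
j=4,n=2: res = 27+6 = 33
j=4,n=3: res = 33+7 = 40
j=5,n=0: res = 40+5 = 45
j=5,n=1: res = 45+6 = 51
j=5,n=2: res = 51+7 = 58
j=5,n=3: res = 58+8 = 66
j=6,n=0: res = 66+6 = 72
j=6,n=1: res = 72+7 = 79
j=6,n=2: res = 79+8 = 87
j=6,n=3: res = 87+9 = 96
j=7,n=0: res = 96+7 = 103
j=7,n=1: res = 103+8 = 111
j=7,n=2: res = 111+9 = 120
j=7,n=3: res = 120+10 = 130

130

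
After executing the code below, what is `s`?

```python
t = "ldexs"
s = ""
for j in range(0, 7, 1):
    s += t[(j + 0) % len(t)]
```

j=0: add t[0]='l' → 'l'
j=1: add t[1]='d' → 'ld'
j=2: add t[2]='e' → 'lde'
j=3: add t[3]='x' → 'ldex'
j=4: add t[4]='s' → 'ldexs'
j=5: add t[0]='l' → 'ldexsl'
j=6: add t[1]='d' → 'ldexsld'

'ldexsld'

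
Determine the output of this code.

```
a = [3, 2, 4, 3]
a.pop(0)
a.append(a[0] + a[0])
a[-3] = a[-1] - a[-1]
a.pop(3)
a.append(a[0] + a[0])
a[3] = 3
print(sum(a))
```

pop(0) removes 3 → [2, 4, 3]
append a[0]+a[0] = 2+2 = 4 → [2, 4, 3, 4]
a[-3] = a[-1]-a[-1] = 4-4 = 0 → [2, 0, 3, 4]
pop(3) removes 4 → [2, 0, 3]
append a[0]+a[0] = 2+2 = 4 → [2, 0, 3, 4]
a[3] = 3 → [2, 0, 3, 3]
sum = 8

8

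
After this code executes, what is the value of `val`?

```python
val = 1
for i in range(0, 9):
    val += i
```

i=0: val = 1+0 = 1
i=1: val = 1+1 = 2
i=2: val = 2+2 = 4
i=3: val = 4+3 = 7
i=4: val = 7+4 = 11
i=5: val = 11+5 = 16
i=6: val = 16+6 = 22
i=7: val = 22+7 = 29
i=8: val = 29+8 = 37

37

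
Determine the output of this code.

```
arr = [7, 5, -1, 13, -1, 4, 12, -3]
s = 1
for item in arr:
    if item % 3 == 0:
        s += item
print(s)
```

10

item=7: not %3==0
item=5: not %3==0
item=-1: not %3==0
item=13: not %3==0
item=-1: not %3==0
item=4: not %3==0
item=12: %3==0, s = 1+12 = 13
item=-3: %3==0, s = 13+(-3) = 10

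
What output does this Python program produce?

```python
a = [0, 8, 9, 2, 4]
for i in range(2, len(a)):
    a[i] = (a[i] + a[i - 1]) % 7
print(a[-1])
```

2

i=2: a[2] = (9+8)%7 = 3 → [0, 8, 3, 2, 4]
i=3: a[3] = (2+3)%7 = 5 → [0, 8, 3, 5, 4]
i=4: a[4] = (4+5)%7 = 2 → [0, 8, 3, 5, 2]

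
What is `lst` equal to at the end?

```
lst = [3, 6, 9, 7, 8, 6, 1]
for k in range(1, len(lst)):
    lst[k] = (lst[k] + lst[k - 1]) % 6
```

[3, 3, 0, 1, 3, 3, 4]

k=1: lst[1] = (6+3)%6 = 3 → [3, 3, 9, 7, 8, 6, 1]
k=2: lst[2] = (9+3)%6 = 0 → [3, 3, 0, 7, 8, 6, 1]
k=3: lst[3] = (7+0)%6 = 1 → [3, 3, 0, 1, 8, 6, 1]
k=4: lst[4] = (8+1)%6 = 3 → [3, 3, 0, 1, 3, 6, 1]
k=5: lst[5] = (6+3)%6 = 3 → [3, 3, 0, 1, 3, 3, 1]
k=6: lst[6] = (1+3)%6 = 4 → [3, 3, 0, 1, 3, 3, 4]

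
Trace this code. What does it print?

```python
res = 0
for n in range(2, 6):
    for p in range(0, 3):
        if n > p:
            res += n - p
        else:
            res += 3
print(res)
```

33

n=2,p=0: 2>0, res = 0+2 = 2
n=2,p=1: 2>1, res = 2+1 = 3
n=2,p=2: not 2>2, res = 3+3 = 6
n=3,p=0: 3>0, res = 6+3 = 9
n=3,p=1: 3>1, res = 9+2 = 11
n=3,p=2: 3>2, res = 11+1 = 12
n=4,p=0: 4>0, res = 12+4 = 16
n=4,p=1: 4>1, res = 16+3 = 19
n=4,p=2: 4>2, res = 19+2 = 21
n=5,p=0: 5>0, res = 21+5 = 26
n=5,p=1: 5>1, res = 26+4 = 30
n=5,p=2: 5>2, res = 30+3 = 33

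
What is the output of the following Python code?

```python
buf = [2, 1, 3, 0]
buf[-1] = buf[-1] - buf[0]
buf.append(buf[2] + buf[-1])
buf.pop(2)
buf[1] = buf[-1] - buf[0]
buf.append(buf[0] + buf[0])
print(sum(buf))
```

4

buf[-1] = buf[-1]-buf[0] = 0-2 = -2 → [2, 1, 3, -2]
append buf[2]+buf[-1] = 3+(-2) = 1 → [2, 1, 3, -2, 1]
pop(2) removes 3 → [2, 1, -2, 1]
buf[1] = buf[-1]-buf[0] = 1-2 = -1 → [2, -1, -2, 1]
append buf[0]+buf[0] = 2+2 = 4 → [2, -1, -2, 1, 4]
sum = 4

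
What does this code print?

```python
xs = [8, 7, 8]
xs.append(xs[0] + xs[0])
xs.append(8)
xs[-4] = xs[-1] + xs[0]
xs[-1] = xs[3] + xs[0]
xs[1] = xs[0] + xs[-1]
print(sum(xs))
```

append xs[0]+xs[0] = 8+8 = 16 → [8, 7, 8, 16]
append 8 → [8, 7, 8, 16, 8]
xs[-4] = xs[-1]+xs[0] = 8+8 = 16 → [8, 16, 8, 16, 8]
xs[-1] = xs[3]+xs[0] = 16+8 = 24 → [8, 16, 8, 16, 24]
xs[1] = xs[0]+xs[-1] = 8+24 = 32 → [8, 32, 8, 16, 24]
sum = 88

88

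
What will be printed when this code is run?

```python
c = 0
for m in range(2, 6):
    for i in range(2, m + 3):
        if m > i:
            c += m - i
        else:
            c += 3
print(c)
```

46

m=2,i=2: not 2>2, c = 0+3 = 3
m=2,i=3: not 2>3, c = 3+3 = 6
m=2,i=4: not 2>4, c = 6+3 = 9
m=3,i=2: 3>2, c = 9+1 = 10
m=3,i=3: not 3>3, c = 10+3 = 13
m=3,i=4: not 3>4, c = 13+3 = 16
m=3,i=5: not 3>5, c = 16+3 = 19
m=4,i=2: 4>2, c = 19+2 = 21
m=4,i=3: 4>3, c = 21+1 = 22
m=4,i=4: not 4>4, c = 22+3 = 25
m=4,i=5: not 4>5, c = 25+3 = 28
m=4,i=6: not 4>6, c = 28+3 = 31
m=5,i=2: 5>2, c = 31+3 = 34
m=5,i=3: 5>3, c = 34+2 = 36
m=5,i=4: 5>4, c = 36+1 = 37
m=5,i=5: not 5>5, c = 37+3 = 40
m=5,i=6: not 5>6, c = 40+3 = 43
m=5,i=7: not 5>7, c = 43+3 = 46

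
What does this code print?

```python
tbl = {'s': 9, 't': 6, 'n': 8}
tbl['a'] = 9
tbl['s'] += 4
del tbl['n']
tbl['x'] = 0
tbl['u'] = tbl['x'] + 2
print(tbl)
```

tbl['a'] = 9 → {'s': 9, 't': 6, 'n': 8, 'a': 9}
tbl['s'] = 9+4 = 13 → {'s': 13, 't': 6, 'n': 8, 'a': 9}
del 'n' → {'s': 13, 't': 6, 'a': 9}
tbl['x'] = 0 → {'s': 13, 't': 6, 'a': 9, 'x': 0}
tbl['u'] = tbl['x']+2 = 2 → {'s': 13, 't': 6, 'a': 9, 'x': 0, 'u': 2}

{'s': 13, 't': 6, 'a': 9, 'x': 0, 'u': 2}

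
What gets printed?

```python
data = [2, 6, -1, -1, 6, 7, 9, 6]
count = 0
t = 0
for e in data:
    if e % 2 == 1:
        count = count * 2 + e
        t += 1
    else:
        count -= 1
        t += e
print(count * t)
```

-624

e=2: not odd, count = 0-1 = -1; t=2
e=6: not odd, count = (-1)-1 = -2; t=8
e=-1: odd, count = (-2)*2+(-1) = -5; t=9
e=-1: odd, count = (-5)*2+(-1) = -11; t=10
e=6: not odd, count = (-11)-1 = -12; t=16
e=7: odd, count = (-12)*2+7 = -17; t=17
e=9: odd, count = (-17)*2+9 = -25; t=18
e=6: not odd, count = (-25)-1 = -26; t=24
count*t = (-26)*24 = -624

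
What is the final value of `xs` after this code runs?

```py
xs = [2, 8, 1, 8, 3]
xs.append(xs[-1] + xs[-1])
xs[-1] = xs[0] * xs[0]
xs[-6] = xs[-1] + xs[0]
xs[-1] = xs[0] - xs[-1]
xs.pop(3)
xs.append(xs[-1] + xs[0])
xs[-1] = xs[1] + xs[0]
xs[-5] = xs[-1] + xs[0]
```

[6, 20, 1, 3, 2, 14]

append xs[-1]+xs[-1] = 3+3 = 6 → [2, 8, 1, 8, 3, 6]
xs[-1] = xs[0]*xs[0] = 2*2 = 4 → [2, 8, 1, 8, 3, 4]
xs[-6] = xs[-1]+xs[0] = 4+2 = 6 → [6, 8, 1, 8, 3, 4]
xs[-1] = xs[0]-xs[-1] = 6-4 = 2 → [6, 8, 1, 8, 3, 2]
pop(3) removes 8 → [6, 8, 1, 3, 2]
append xs[-1]+xs[0] = 2+6 = 8 → [6, 8, 1, 3, 2, 8]
xs[-1] = xs[1]+xs[0] = 8+6 = 14 → [6, 8, 1, 3, 2, 14]
xs[-5] = xs[-1]+xs[0] = 14+6 = 20 → [6, 20, 1, 3, 2, 14]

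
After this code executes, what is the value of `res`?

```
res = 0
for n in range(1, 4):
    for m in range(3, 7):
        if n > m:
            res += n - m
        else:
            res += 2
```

24

n=1,m=3: not 1>3, res = 0+2 = 2
n=1,m=4: not 1>4, res = 2+2 = 4
n=1,m=5: not 1>5, res = 4+2 = 6
n=1,m=6: not 1>6, res = 6+2 = 8
n=2,m=3: not 2>3, res = 8+2 = 10
n=2,m=4: not 2>4, res = 10+2 = 12
n=2,m=5: not 2>5, res = 12+2 = 14
n=2,m=6: not 2>6, res = 14+2 = 16
n=3,m=3: not 3>3, res = 16+2 = 18
n=3,m=4: not 3>4, res = 18+2 = 20
n=3,m=5: not 3>5, res = 20+2 = 22
n=3,m=6: not 3>6, res = 22+2 = 24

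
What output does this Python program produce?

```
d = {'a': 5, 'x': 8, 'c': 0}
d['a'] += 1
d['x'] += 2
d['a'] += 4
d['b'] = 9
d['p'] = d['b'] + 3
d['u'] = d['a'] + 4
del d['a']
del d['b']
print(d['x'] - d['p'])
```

-2

d['a'] = 5+1 = 6 → {'a': 6, 'x': 8, 'c': 0}
d['x'] = 8+2 = 10 → {'a': 6, 'x': 10, 'c': 0}
d['a'] = 6+4 = 10 → {'a': 10, 'x': 10, 'c': 0}
d['b'] = 9 → {'a': 10, 'x': 10, 'c': 0, 'b': 9}
d['p'] = d['b']+3 = 12 → {'a': 10, 'x': 10, 'c': 0, 'b': 9, 'p': 12}
d['u'] = d['a']+4 = 14 → {'a': 10, 'x': 10, 'c': 0, 'b': 9, 'p': 12, 'u': 14}
del 'a' → {'x': 10, 'c': 0, 'b': 9, 'p': 12, 'u': 14}
del 'b' → {'x': 10, 'c': 0, 'p': 12, 'u': 14}
d['x']-d['p'] = 10-12 = -2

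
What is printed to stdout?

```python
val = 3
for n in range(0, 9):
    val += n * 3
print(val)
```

n=0: val = 3+0*3 = 3
n=1: val = 3+1*3 = 6
n=2: val = 6+2*3 = 12
n=3: val = 12+3*3 = 21
n=4: val = 21+4*3 = 33
n=5: val = 33+5*3 = 48
n=6: val = 48+6*3 = 66
n=7: val = 66+7*3 = 87
n=8: val = 87+8*3 = 111

111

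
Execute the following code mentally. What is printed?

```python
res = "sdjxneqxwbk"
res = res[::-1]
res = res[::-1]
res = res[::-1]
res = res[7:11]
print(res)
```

xjds

reverse → 'kbwxqenxjds'
reverse → 'sdjxneqxwbk'
reverse → 'kbwxqenxjds'
slice [7:11] → 'xjds'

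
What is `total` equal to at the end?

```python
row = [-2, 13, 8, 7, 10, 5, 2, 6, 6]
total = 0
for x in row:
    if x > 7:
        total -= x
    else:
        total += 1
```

x=-2: not >7, total = 0+1 = 1
x=13: >7, total = 1-13 = -12
x=8: >7, total = (-12)-8 = -20
x=7: not >7, total = (-20)+1 = -19
x=10: >7, total = (-19)-10 = -29
x=5: not >7, total = (-29)+1 = -28
x=2: not >7, total = (-28)+1 = -27
x=6: not >7, total = (-27)+1 = -26
x=6: not >7, total = (-26)+1 = -25

-25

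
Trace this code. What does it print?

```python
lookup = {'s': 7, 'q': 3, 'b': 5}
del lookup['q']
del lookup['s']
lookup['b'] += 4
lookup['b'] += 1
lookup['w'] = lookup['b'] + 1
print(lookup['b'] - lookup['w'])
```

-1

del 'q' → {'s': 7, 'b': 5}
del 's' → {'b': 5}
lookup['b'] = 5+4 = 9 → {'b': 9}
lookup['b'] = 9+1 = 10 → {'b': 10}
lookup['w'] = lookup['b']+1 = 11 → {'b': 10, 'w': 11}
lookup['b']-lookup['w'] = 10-11 = -1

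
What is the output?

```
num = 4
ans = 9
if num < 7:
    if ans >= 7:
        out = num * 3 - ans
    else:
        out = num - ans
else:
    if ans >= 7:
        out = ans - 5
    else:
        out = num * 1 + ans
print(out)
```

3

num=4, ans=9
num < 7 is True; ans >= 7 is True
→ out = num * 3 - ans = 3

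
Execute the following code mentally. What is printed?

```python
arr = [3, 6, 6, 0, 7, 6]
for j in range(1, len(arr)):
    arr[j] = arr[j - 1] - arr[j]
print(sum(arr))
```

-56

j=1: arr[1] = 3-6 = -3 → [3, -3, 6, 0, 7, 6]
j=2: arr[2] = (-3)-6 = -9 → [3, -3, -9, 0, 7, 6]
j=3: arr[3] = (-9)-0 = -9 → [3, -3, -9, -9, 7, 6]
j=4: arr[4] = (-9)-7 = -16 → [3, -3, -9, -9, -16, 6]
j=5: arr[5] = (-16)-6 = -22 → [3, -3, -9, -9, -16, -22]
sum = -56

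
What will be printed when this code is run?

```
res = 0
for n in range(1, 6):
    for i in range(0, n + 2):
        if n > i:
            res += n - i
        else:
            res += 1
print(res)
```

n=1,i=0: 1>0, res = 0+1 = 1
n=1,i=1: not 1>1, res = 1+1 = 2
n=1,i=2: not 1>2, res = 2+1 = 3
n=2,i=0: 2>0, res = 3+2 = 5
n=2,i=1: 2>1, res = 5+1 = 6
n=2,i=2: not 2>2, res = 6+1 = 7
n=2,i=3: not 2>3, res = 7+1 = 8
n=3,i=0: 3>0, res = 8+3 = 11
n=3,i=1: 3>1, res = 11+2 = 13
n=3,i=2: 3>2, res = 13+1 = 14
n=3,i=3: not 3>3, res = 14+1 = 15
n=3,i=4: not 3>4, res = 15+1 = 16
n=4,i=0: 4>0, res = 16+4 = 20
n=4,i=1: 4>1, res = 20+3 = 23
n=4,i=2: 4>2, res = 23+2 = 25
n=4,i=3: 4>3, res = 25+1 = 26
n=4,i=4: not 4>4, res = 26+1 = 27
n=4,i=5: not 4>5, res = 27+1 = 28
n=5,i=0: 5>0, res = 28+5 = 33
n=5,i=1: 5>1, res = 33+4 = 37
n=5,i=2: 5>2, res = 37+3 = 40
n=5,i=3: 5>3, res = 40+2 = 42
n=5,i=4: 5>4, res = 42+1 = 43
n=5,i=5: not 5>5, res = 43+1 = 44
n=5,i=6: not 5>6, res = 44+1 = 45

45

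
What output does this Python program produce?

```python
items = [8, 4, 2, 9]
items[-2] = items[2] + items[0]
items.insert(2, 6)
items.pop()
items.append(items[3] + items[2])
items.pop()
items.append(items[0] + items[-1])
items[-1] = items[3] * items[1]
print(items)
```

[8, 4, 6, 10, 40]

items[-2] = items[2]+items[0] = 2+8 = 10 → [8, 4, 10, 9]
insert 6 at 2 → [8, 4, 6, 10, 9]
pop() removes 9 → [8, 4, 6, 10]
append items[3]+items[2] = 10+6 = 16 → [8, 4, 6, 10, 16]
pop() removes 16 → [8, 4, 6, 10]
append items[0]+items[-1] = 8+10 = 18 → [8, 4, 6, 10, 18]
items[-1] = items[3]*items[1] = 10*4 = 40 → [8, 4, 6, 10, 40]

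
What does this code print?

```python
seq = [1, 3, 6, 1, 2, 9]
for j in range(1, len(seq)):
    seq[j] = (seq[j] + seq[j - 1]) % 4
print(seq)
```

[1, 0, 2, 3, 1, 2]

j=1: seq[1] = (3+1)%4 = 0 → [1, 0, 6, 1, 2, 9]
j=2: seq[2] = (6+0)%4 = 2 → [1, 0, 2, 1, 2, 9]
j=3: seq[3] = (1+2)%4 = 3 → [1, 0, 2, 3, 2, 9]
j=4: seq[4] = (2+3)%4 = 1 → [1, 0, 2, 3, 1, 9]
j=5: seq[5] = (9+1)%4 = 2 → [1, 0, 2, 3, 1, 2]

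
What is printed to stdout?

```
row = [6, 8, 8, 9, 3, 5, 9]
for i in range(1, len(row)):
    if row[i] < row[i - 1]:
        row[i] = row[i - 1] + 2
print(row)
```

i=1: 8>=6, unchanged → [6, 8, 8, 9, 3, 5, 9]
i=2: 8>=8, unchanged → [6, 8, 8, 9, 3, 5, 9]
i=3: 9>=8, unchanged → [6, 8, 8, 9, 3, 5, 9]
i=4: 3<9, row[4] = 9+2 = 11 → [6, 8, 8, 9, 11, 5, 9]
i=5: 5<11, row[5] = 11+2 = 13 → [6, 8, 8, 9, 11, 13, 9]
i=6: 9<13, row[6] = 13+2 = 15 → [6, 8, 8, 9, 11, 13, 15]

[6, 8, 8, 9, 11, 13, 15]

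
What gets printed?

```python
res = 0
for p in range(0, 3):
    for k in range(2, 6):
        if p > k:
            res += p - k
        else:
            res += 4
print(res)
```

48

p=0,k=2: not 0>2, res = 0+4 = 4
p=0,k=3: not 0>3, res = 4+4 = 8
p=0,k=4: not 0>4, res = 8+4 = 12
p=0,k=5: not 0>5, res = 12+4 = 16
p=1,k=2: not 1>2, res = 16+4 = 20
p=1,k=3: not 1>3, res = 20+4 = 24
p=1,k=4: not 1>4, res = 24+4 = 28
p=1,k=5: not 1>5, res = 28+4 = 32
p=2,k=2: not 2>2, res = 32+4 = 36
p=2,k=3: not 2>3, res = 36+4 = 40
p=2,k=4: not 2>4, res = 40+4 = 44
p=2,k=5: not 2>5, res = 44+4 = 48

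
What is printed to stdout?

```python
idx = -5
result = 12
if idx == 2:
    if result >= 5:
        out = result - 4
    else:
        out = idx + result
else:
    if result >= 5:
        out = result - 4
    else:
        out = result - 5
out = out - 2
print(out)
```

6

idx=-5, result=12
idx == 2 is False; result >= 5 is True
→ out = result - 4 = 8
out = 8-2 = 6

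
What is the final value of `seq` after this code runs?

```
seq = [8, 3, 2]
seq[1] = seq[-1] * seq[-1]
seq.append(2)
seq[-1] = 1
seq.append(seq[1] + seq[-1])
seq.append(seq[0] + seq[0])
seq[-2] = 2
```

seq[1] = seq[-1]*seq[-1] = 2*2 = 4 → [8, 4, 2]
append 2 → [8, 4, 2, 2]
seq[-1] = 1 → [8, 4, 2, 1]
append seq[1]+seq[-1] = 4+1 = 5 → [8, 4, 2, 1, 5]
append seq[0]+seq[0] = 8+8 = 16 → [8, 4, 2, 1, 5, 16]
seq[-2] = 2 → [8, 4, 2, 1, 2, 16]

[8, 4, 2, 1, 2, 16]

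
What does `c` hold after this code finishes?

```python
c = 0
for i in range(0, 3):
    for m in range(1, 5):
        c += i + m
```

42

i=0,m=1: c = 0+1 = 1
i=0,m=2: c = 1+2 = 3
i=0,m=3: c = 3+3 = 6
i=0,m=4: c = 6+4 = 10
i=1,m=1: c = 10+2 = 12
i=1,m=2: c = 12+3 = 15
i=1,m=3: c = 15+4 = 19
i=1,m=4: c = 19+5 = 24
i=2,m=1: c = 24+3 = 27
i=2,m=2: c = 27+4 = 31
i=2,m=3: c = 31+5 = 36
i=2,m=4: c = 36+6 = 42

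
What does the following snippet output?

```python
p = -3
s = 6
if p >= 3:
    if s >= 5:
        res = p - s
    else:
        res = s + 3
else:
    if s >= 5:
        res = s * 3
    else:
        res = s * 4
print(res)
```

18

p=-3, s=6
p >= 3 is False; s >= 5 is True
→ res = s * 3 = 18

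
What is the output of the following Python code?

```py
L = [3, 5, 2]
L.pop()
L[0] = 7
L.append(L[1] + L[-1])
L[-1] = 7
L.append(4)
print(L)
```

pop() removes 2 → [3, 5]
L[0] = 7 → [7, 5]
append L[1]+L[-1] = 5+5 = 10 → [7, 5, 10]
L[-1] = 7 → [7, 5, 7]
append 4 → [7, 5, 7, 4]

[7, 5, 7, 4]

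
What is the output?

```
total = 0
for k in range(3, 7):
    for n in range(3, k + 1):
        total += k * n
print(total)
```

205

k=3,n=3: total = 0+9 = 9
k=4,n=3: total = 9+12 = 21
k=4,n=4: total = 21+16 = 37
k=5,n=3: total = 37+15 = 52
k=5,n=4: total = 52+20 = 72
k=5,n=5: total = 72+25 = 97
k=6,n=3: total = 97+18 = 115
k=6,n=4: total = 115+24 = 139
k=6,n=5: total = 139+30 = 169
k=6,n=6: total = 169+36 = 205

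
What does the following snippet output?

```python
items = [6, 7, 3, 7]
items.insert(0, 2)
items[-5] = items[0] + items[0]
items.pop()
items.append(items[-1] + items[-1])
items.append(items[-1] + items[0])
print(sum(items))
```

36

insert 2 at 0 → [2, 6, 7, 3, 7]
items[-5] = items[0]+items[0] = 2+2 = 4 → [4, 6, 7, 3, 7]
pop() removes 7 → [4, 6, 7, 3]
append items[-1]+items[-1] = 3+3 = 6 → [4, 6, 7, 3, 6]
append items[-1]+items[0] = 6+4 = 10 → [4, 6, 7, 3, 6, 10]
sum = 36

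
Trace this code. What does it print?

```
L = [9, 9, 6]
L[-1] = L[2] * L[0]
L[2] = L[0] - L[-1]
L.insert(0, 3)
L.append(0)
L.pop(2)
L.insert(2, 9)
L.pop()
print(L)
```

L[-1] = L[2]*L[0] = 6*9 = 54 → [9, 9, 54]
L[2] = L[0]-L[-1] = 9-54 = -45 → [9, 9, -45]
insert 3 at 0 → [3, 9, 9, -45]
append 0 → [3, 9, 9, -45, 0]
pop(2) removes 9 → [3, 9, -45, 0]
insert 9 at 2 → [3, 9, 9, -45, 0]
pop() removes 0 → [3, 9, 9, -45]

[3, 9, 9, -45]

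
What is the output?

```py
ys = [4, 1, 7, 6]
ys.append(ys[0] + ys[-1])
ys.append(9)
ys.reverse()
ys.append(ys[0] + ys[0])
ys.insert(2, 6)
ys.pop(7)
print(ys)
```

append ys[0]+ys[-1] = 4+6 = 10 → [4, 1, 7, 6, 10]
append 9 → [4, 1, 7, 6, 10, 9]
reverse → [9, 10, 6, 7, 1, 4]
append ys[0]+ys[0] = 9+9 = 18 → [9, 10, 6, 7, 1, 4, 18]
insert 6 at 2 → [9, 10, 6, 6, 7, 1, 4, 18]
pop(7) removes 18 → [9, 10, 6, 6, 7, 1, 4]

[9, 10, 6, 6, 7, 1, 4]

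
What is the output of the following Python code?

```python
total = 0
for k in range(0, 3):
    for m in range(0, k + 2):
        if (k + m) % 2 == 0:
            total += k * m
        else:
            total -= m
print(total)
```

-2

k=0,m=0: even sum, total = 0+0 = 0
k=0,m=1: odd sum, total = 0-1 = -1
k=1,m=0: odd sum, total = (-1)-0 = -1
k=1,m=1: even sum, total = (-1)+1 = 0
k=1,m=2: odd sum, total = 0-2 = -2
k=2,m=0: even sum, total = (-2)+0 = -2
k=2,m=1: odd sum, total = (-2)-1 = -3
k=2,m=2: even sum, total = (-3)+4 = 1
k=2,m=3: odd sum, total = 1-3 = -2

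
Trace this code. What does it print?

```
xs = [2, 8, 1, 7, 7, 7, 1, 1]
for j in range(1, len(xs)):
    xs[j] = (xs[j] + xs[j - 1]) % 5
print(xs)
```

j=1: xs[1] = (8+2)%5 = 0 → [2, 0, 1, 7, 7, 7, 1, 1]
j=2: xs[2] = (1+0)%5 = 1 → [2, 0, 1, 7, 7, 7, 1, 1]
j=3: xs[3] = (7+1)%5 = 3 → [2, 0, 1, 3, 7, 7, 1, 1]
j=4: xs[4] = (7+3)%5 = 0 → [2, 0, 1, 3, 0, 7, 1, 1]
j=5: xs[5] = (7+0)%5 = 2 → [2, 0, 1, 3, 0, 2, 1, 1]
j=6: xs[6] = (1+2)%5 = 3 → [2, 0, 1, 3, 0, 2, 3, 1]
j=7: xs[7] = (1+3)%5 = 4 → [2, 0, 1, 3, 0, 2, 3, 4]

[2, 0, 1, 3, 0, 2, 3, 4]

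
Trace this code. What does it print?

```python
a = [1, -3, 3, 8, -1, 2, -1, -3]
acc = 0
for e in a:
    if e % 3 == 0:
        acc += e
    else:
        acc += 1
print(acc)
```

2

e=1: not %3==0, acc = 0+1 = 1
e=-3: %3==0, acc = 1+(-3) = -2
e=3: %3==0, acc = (-2)+3 = 1
e=8: not %3==0, acc = 1+1 = 2
e=-1: not %3==0, acc = 2+1 = 3
e=2: not %3==0, acc = 3+1 = 4
e=-1: not %3==0, acc = 4+1 = 5
e=-3: %3==0, acc = 5+(-3) = 2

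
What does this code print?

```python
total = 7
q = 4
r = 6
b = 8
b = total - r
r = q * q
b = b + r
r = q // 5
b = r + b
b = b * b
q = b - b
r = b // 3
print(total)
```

b = 7-6 = 1
r = 4*4 = 16
b = 1+16 = 17
r = 4//5 = 0
b = 0+17 = 17
b = 17*17 = 289
q = 289-289 = 0
r = 289//3 = 96

7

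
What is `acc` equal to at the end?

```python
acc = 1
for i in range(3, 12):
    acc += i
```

i=3: acc = 1+3 = 4
i=4: acc = 4+4 = 8
i=5: acc = 8+5 = 13
i=6: acc = 13+6 = 19
i=7: acc = 19+7 = 26
i=8: acc = 26+8 = 34
i=9: acc = 34+9 = 43
i=10: acc = 43+10 = 53
i=11: acc = 53+11 = 64

64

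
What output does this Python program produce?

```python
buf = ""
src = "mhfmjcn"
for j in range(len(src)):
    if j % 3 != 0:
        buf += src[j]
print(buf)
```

j=0: skip
j=1: add 'h' → 'h'
j=2: add 'f' → 'hf'
j=3: skip
j=4: add 'j' → 'hfj'
j=5: add 'c' → 'hfjc'
j=6: skip

hfjc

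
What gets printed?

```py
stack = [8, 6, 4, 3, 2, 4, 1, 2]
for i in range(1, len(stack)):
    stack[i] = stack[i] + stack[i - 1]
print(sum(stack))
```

i=1: stack[1] = 6+8 = 14 → [8, 14, 4, 3, 2, 4, 1, 2]
i=2: stack[2] = 4+14 = 18 → [8, 14, 18, 3, 2, 4, 1, 2]
i=3: stack[3] = 3+18 = 21 → [8, 14, 18, 21, 2, 4, 1, 2]
i=4: stack[4] = 2+21 = 23 → [8, 14, 18, 21, 23, 4, 1, 2]
i=5: stack[5] = 4+23 = 27 → [8, 14, 18, 21, 23, 27, 1, 2]
i=6: stack[6] = 1+27 = 28 → [8, 14, 18, 21, 23, 27, 28, 2]
i=7: stack[7] = 2+28 = 30 → [8, 14, 18, 21, 23, 27, 28, 30]
sum = 169

169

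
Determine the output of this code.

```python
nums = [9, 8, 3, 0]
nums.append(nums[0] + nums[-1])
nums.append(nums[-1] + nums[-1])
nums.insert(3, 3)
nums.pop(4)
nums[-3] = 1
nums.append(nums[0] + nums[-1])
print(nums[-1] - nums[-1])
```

0

append nums[0]+nums[-1] = 9+0 = 9 → [9, 8, 3, 0, 9]
append nums[-1]+nums[-1] = 9+9 = 18 → [9, 8, 3, 0, 9, 18]
insert 3 at 3 → [9, 8, 3, 3, 0, 9, 18]
pop(4) removes 0 → [9, 8, 3, 3, 9, 18]
nums[-3] = 1 → [9, 8, 3, 1, 9, 18]
append nums[0]+nums[-1] = 9+18 = 27 → [9, 8, 3, 1, 9, 18, 27]
nums[-1]-nums[-1] = 27-27 = 0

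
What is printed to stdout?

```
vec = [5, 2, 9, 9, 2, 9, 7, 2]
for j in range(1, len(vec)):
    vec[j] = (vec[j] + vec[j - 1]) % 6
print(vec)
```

j=1: vec[1] = (2+5)%6 = 1 → [5, 1, 9, 9, 2, 9, 7, 2]
j=2: vec[2] = (9+1)%6 = 4 → [5, 1, 4, 9, 2, 9, 7, 2]
j=3: vec[3] = (9+4)%6 = 1 → [5, 1, 4, 1, 2, 9, 7, 2]
j=4: vec[4] = (2+1)%6 = 3 → [5, 1, 4, 1, 3, 9, 7, 2]
j=5: vec[5] = (9+3)%6 = 0 → [5, 1, 4, 1, 3, 0, 7, 2]
j=6: vec[6] = (7+0)%6 = 1 → [5, 1, 4, 1, 3, 0, 1, 2]
j=7: vec[7] = (2+1)%6 = 3 → [5, 1, 4, 1, 3, 0, 1, 3]

[5, 1, 4, 1, 3, 0, 1, 3]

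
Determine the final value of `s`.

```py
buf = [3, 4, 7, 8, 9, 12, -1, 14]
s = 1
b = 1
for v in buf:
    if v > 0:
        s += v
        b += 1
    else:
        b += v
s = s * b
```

v=3: >0, s = 1+3 = 4; b=2
v=4: >0, s = 4+4 = 8; b=3
v=7: >0, s = 8+7 = 15; b=4
v=8: >0, s = 15+8 = 23; b=5
v=9: >0, s = 23+9 = 32; b=6
v=12: >0, s = 32+12 = 44; b=7
v=-1: not >0; b=6
v=14: >0, s = 44+14 = 58; b=7
s*b = 58*7 = 406

406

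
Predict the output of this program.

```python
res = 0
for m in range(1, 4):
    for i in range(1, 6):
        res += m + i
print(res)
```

75

m=1,i=1: res = 0+2 = 2
m=1,i=2: res = 2+3 = 5
m=1,i=3: res = 5+4 = 9
m=1,i=4: res = 9+5 = 14
m=1,i=5: res = 14+6 = 20
m=2,i=1: res = 20+3 = 23
m=2,i=2: res = 23+4 = 27
m=2,i=3: res = 27+5 = 32
m=2,i=4: res = 32+6 = 38
m=2,i=5: res = 38+7 = 45
m=3,i=1: res = 45+4 = 49
m=3,i=2: res = 49+5 = 54
m=3,i=3: res = 54+6 = 60
m=3,i=4: res = 60+7 = 67
m=3,i=5: res = 67+8 = 75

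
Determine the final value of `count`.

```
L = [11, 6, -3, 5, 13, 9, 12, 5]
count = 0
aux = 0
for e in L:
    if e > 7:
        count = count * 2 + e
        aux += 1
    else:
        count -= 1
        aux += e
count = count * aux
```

e=11: >7, count = 0*2+11 = 11; aux=1
e=6: not >7, count = 11-1 = 10; aux=7
e=-3: not >7, count = 10-1 = 9; aux=4
e=5: not >7, count = 9-1 = 8; aux=9
e=13: >7, count = 8*2+13 = 29; aux=10
e=9: >7, count = 29*2+9 = 67; aux=11
e=12: >7, count = 67*2+12 = 146; aux=12
e=5: not >7, count = 146-1 = 145; aux=17
count*aux = 145*17 = 2465

2465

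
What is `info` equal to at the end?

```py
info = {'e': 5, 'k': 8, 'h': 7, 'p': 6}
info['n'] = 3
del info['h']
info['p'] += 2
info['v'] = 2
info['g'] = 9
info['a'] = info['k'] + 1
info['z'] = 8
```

{'e': 5, 'k': 8, 'p': 8, 'n': 3, 'v': 2, 'g': 9, 'a': 9, 'z': 8}

info['n'] = 3 → {'e': 5, 'k': 8, 'h': 7, 'p': 6, 'n': 3}
del 'h' → {'e': 5, 'k': 8, 'p': 6, 'n': 3}
info['p'] = 6+2 = 8 → {'e': 5, 'k': 8, 'p': 8, 'n': 3}
info['v'] = 2 → {'e': 5, 'k': 8, 'p': 8, 'n': 3, 'v': 2}
info['g'] = 9 → {'e': 5, 'k': 8, 'p': 8, 'n': 3, 'v': 2, 'g': 9}
info['a'] = info['k']+1 = 9 → {'e': 5, 'k': 8, 'p': 8, 'n': 3, 'v': 2, 'g': 9, 'a': 9}
info['z'] = 8 → {'e': 5, 'k': 8, 'p': 8, 'n': 3, 'v': 2, 'g': 9, 'a': 9, 'z': 8}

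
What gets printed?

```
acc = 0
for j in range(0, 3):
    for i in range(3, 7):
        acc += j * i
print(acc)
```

j=0,i=3: acc = 0+0 = 0
j=0,i=4: acc = 0+0 = 0
j=0,i=5: acc = 0+0 = 0
j=0,i=6: acc = 0+0 = 0
j=1,i=3: acc = 0+3 = 3
j=1,i=4: acc = 3+4 = 7
j=1,i=5: acc = 7+5 = 12
j=1,i=6: acc = 12+6 = 18
j=2,i=3: acc = 18+6 = 24
j=2,i=4: acc = 24+8 = 32
j=2,i=5: acc = 32+10 = 42
j=2,i=6: acc = 42+12 = 54

54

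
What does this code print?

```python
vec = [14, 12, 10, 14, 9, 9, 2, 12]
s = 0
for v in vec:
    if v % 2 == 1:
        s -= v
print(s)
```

v=14: not odd
v=12: not odd
v=10: not odd
v=14: not odd
v=9: odd, s = 0-9 = -9
v=9: odd, s = (-9)-9 = -18
v=2: not odd
v=12: not odd

-18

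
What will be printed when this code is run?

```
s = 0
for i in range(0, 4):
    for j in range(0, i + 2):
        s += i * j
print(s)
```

i=0,j=0: s = 0+0 = 0
i=0,j=1: s = 0+0 = 0
i=1,j=0: s = 0+0 = 0
i=1,j=1: s = 0+1 = 1
i=1,j=2: s = 1+2 = 3
i=2,j=0: s = 3+0 = 3
i=2,j=1: s = 3+2 = 5
i=2,j=2: s = 5+4 = 9
i=2,j=3: s = 9+6 = 15
i=3,j=0: s = 15+0 = 15
i=3,j=1: s = 15+3 = 18
i=3,j=2: s = 18+6 = 24
i=3,j=3: s = 24+9 = 33
i=3,j=4: s = 33+12 = 45

45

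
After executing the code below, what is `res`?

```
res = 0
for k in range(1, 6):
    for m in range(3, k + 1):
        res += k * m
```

k=3,m=3: res = 0+9 = 9
k=4,m=3: res = 9+12 = 21
k=4,m=4: res = 21+16 = 37
k=5,m=3: res = 37+15 = 52
k=5,m=4: res = 52+20 = 72
k=5,m=5: res = 72+25 = 97

97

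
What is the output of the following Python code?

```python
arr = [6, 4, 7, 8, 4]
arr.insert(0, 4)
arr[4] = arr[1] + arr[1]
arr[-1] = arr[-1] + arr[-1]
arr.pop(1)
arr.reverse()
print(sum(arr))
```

insert 4 at 0 → [4, 6, 4, 7, 8, 4]
arr[4] = arr[1]+arr[1] = 6+6 = 12 → [4, 6, 4, 7, 12, 4]
arr[-1] = arr[-1]+arr[-1] = 4+4 = 8 → [4, 6, 4, 7, 12, 8]
pop(1) removes 6 → [4, 4, 7, 12, 8]
reverse → [8, 12, 7, 4, 4]
sum = 35

35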